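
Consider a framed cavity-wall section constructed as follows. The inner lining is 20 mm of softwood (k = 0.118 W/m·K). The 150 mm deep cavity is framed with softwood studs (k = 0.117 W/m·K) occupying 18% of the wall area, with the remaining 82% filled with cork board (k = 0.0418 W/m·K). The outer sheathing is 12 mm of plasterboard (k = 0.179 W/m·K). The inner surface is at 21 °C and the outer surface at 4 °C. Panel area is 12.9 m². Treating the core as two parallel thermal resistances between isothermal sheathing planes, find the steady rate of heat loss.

Q ≈ 74.4 W

Sheathing layers in series; stud and cavity paths in parallel between them.
R_inner = 0.02/(0.118×12.9) = 0.01314 K/W
R_stud  = 0.15/(0.117×0.18×12.9) = 0.5521 K/W
R_cav   = 0.15/(0.0418×0.82×12.9) = 0.3392 K/W
1/R_core = 1/R_stud + 1/R_cav → R_core = 0.2101 K/W
R_outer = 0.012/(0.179×12.9) = 0.005197 K/W
R_total = 0.2285 K/W
Q = ΔT/R_total = 17/0.2285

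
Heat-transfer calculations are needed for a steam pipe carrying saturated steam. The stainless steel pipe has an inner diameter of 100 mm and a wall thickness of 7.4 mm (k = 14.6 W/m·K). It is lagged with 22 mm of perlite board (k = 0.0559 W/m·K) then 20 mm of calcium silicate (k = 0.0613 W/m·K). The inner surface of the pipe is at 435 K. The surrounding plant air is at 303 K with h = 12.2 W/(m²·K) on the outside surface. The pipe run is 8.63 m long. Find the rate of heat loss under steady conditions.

Q ≈ 695 W

Treating each annulus and film as a series resistance:
R_stainless steel pipe wall = ln(57.4/50)/(2π×14.6×8.63) = 1.743×10^-4 K/W
R_perlite board = ln(79.4/57.4)/(2π×0.0559×8.63) = 0.107 K/W
R_calcium silicate = ln(99.4/79.4)/(2π×0.0613×8.63) = 0.06759 K/W
R_outer film = 1/(h_o·2πr_oL) = 1/(12.2×2π×0.0994×8.63) = 0.01521 K/W
R_total = 0.19 K/W
Q = ΔT/R_total = 132/0.19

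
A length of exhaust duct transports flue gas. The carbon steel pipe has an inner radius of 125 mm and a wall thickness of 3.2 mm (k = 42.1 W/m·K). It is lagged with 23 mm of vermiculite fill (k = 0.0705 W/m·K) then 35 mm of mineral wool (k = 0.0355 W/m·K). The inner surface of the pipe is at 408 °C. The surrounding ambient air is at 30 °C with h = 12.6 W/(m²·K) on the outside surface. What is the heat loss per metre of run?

q′ ≈ 275 W/m

For a radial system each layer contributes R = ln(r_out/r_in)/(2πkL); films add R = 1/(hA).
R_carbon steel pipe wall = ln(128.2/125)/(2π×42.1×1) = 9.556×10^-5 K/W
R_vermiculite fill = ln(151.2/128.2)/(2π×0.0705×1) = 0.3725 K/W
R_mineral wool = ln(186.2/151.2)/(2π×0.0355×1) = 0.9335 K/W
R_outer film = 1/(h_o·2πr_oL) = 1/(12.6×2π×0.1862×1) = 0.06784 K/W
R_total = 1.374 K/W
Q = ΔT/R_total = 378/1.374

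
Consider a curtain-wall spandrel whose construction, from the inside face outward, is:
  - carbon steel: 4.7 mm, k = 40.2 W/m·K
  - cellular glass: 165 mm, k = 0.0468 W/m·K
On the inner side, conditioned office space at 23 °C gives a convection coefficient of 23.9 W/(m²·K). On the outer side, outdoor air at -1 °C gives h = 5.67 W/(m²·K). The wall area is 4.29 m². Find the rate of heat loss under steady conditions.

Q ≈ 27.5 W

Series thermal resistances:
R_inner film = 1/(h_i·A) = 1/(23.9×4.29) = 0.009753 K/W
R_carbon steel = L/(kA) = 0.0047/(40.2×4.29) = 2.725×10^-5 K/W
R_cellular glass = L/(kA) = 0.165/(0.0468×4.29) = 0.8218 K/W
R_outer film = 1/(h_o·A) = 1/(5.67×4.29) = 0.04111 K/W
R_total = 0.8727 K/W
Q = ΔT / R_total = 24 / 0.8727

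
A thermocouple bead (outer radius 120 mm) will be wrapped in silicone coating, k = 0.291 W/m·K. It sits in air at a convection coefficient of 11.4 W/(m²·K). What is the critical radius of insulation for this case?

For a sphere r_cr = 2k/h = 2×0.291/11.4
r_cr = 51.1 mm; since the bare radius (120 mm) is above r_cr, any added insulation will reduce heat loss.

r_cr ≈ 51.1 mm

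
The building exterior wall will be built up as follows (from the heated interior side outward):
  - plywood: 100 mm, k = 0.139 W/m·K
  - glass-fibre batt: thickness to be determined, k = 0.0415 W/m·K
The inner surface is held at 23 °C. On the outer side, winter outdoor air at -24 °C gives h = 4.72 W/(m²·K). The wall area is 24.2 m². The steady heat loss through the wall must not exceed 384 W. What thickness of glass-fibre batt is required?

L ≈ 84.3 mm

Using the resistance-network approach (series):
R_plywood = L/(kA) = 0.1/(0.139×24.2) = 0.02973 K/W
R_outer film = 1/(h_o·A) = 1/(4.72×24.2) = 0.008755 K/W
Sum of the known resistances R_other = 0.03848 K/W
Required total resistance R_tot = ΔT/Q_allow = 47/384 = 0.1224 K/W
R_glass-fibre batt = R_tot − R_other = 0.08391 K/W
L = R·k·A = 0.08391×0.0415×24.2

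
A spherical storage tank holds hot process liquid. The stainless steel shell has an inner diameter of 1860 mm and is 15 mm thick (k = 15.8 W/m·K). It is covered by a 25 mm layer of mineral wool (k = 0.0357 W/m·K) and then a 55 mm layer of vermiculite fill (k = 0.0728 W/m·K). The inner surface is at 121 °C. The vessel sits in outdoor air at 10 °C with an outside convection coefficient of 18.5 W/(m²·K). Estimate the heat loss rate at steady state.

Spherical conduction: R = (1/r_in − 1/r_out)/(4πk) per layer; series-sum.
R_stainless steel shell = (1/0.93 − 1/0.945)/(4π×15.8) = 8.596×10^-5 K/W
R_mineral wool = (1/0.945 − 1/0.97)/(4π×0.0357) = 0.06079 K/W
R_vermiculite fill = (1/0.97 − 1/1.025)/(4π×0.0728) = 0.06047 K/W
R_outer film = 1/(h·4πr_o²) = 1/(18.5×4π×1.025²) = 0.004094 K/W
R_total = 0.1254 K/W
Q = ΔT/R_total = 111/0.1254

Q ≈ 885 W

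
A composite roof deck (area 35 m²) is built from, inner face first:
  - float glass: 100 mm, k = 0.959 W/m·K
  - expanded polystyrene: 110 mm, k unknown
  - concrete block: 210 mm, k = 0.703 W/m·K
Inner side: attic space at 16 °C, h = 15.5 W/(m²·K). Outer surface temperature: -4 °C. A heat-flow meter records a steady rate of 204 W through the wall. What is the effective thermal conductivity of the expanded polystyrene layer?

Model the wall as resistances in series:
R_inner film = 1/(h_i·A) = 1/(15.5×35) = 0.001843 K/W
R_float glass = L/(kA) = 0.1/(0.959×35) = 0.002979 K/W
R_concrete block = L/(kA) = 0.21/(0.703×35) = 0.008535 K/W
Sum of known resistances R_other = 0.01336 K/W
Total R = ΔT/Q = 20/204 = 0.09804 K/W
R_expanded polystyrene = R_total − R_other = 0.08468 K/W
k = L/(R·A) = 0.11/(0.08468×35)

k ≈ 0.0371 W/(m·K)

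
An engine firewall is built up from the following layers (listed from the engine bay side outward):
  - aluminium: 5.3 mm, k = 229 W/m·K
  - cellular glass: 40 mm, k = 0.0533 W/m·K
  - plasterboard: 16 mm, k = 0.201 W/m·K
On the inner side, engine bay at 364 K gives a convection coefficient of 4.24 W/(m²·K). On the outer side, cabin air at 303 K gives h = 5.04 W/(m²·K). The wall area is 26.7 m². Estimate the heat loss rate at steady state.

Q ≈ 1290 W

Treating each layer as a thermal resistance in series:
R_inner film = 1/(h_i·A) = 1/(4.24×26.7) = 0.008833 K/W
R_aluminium = L/(kA) = 0.0053/(229×26.7) = 8.668×10^-7 K/W
R_cellular glass = L/(kA) = 0.04/(0.0533×26.7) = 0.02811 K/W
R_plasterboard = L/(kA) = 0.016/(0.201×26.7) = 0.002981 K/W
R_outer film = 1/(h_o·A) = 1/(5.04×26.7) = 0.007431 K/W
R_total = 0.04735 K/W
Q = ΔT / R_total = 61 / 0.04735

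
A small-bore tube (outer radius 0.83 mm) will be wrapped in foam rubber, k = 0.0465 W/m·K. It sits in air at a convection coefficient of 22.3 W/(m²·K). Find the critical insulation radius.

r_cr ≈ 2.09 mm

For a cylinder r_cr = k/h = 0.0465/22.3
r_cr = 2.09 mm; since the bare radius (0.83 mm) is below r_cr, adding a thin layer of insulation will *increase* heat loss.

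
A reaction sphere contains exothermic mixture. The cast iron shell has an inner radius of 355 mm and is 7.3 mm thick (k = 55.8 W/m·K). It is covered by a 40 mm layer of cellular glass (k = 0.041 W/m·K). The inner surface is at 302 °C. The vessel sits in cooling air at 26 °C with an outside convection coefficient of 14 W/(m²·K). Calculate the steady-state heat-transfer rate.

Q ≈ 486 W

Radial (spherical) resistances in series:
R_cast iron shell = (1/0.355 − 1/0.3623)/(4π×55.8) = 8.094×10^-5 K/W
R_cellular glass = (1/0.3623 − 1/0.4023)/(4π×0.041) = 0.5327 K/W
R_outer film = 1/(h·4πr_o²) = 1/(14×4π×0.4023²) = 0.03512 K/W
R_total = 0.5679 K/W
Q = ΔT/R_total = 276/0.5679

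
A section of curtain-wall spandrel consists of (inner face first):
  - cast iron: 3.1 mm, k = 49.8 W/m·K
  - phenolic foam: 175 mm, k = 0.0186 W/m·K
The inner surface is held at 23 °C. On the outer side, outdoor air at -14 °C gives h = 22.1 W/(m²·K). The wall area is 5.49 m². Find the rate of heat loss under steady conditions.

Q ≈ 21.5 W

Treating each layer as a thermal resistance in series:
R_cast iron = L/(kA) = 0.0031/(49.8×5.49) = 1.134×10^-5 K/W
R_phenolic foam = L/(kA) = 0.175/(0.0186×5.49) = 1.714 K/W
R_outer film = 1/(h_o·A) = 1/(22.1×5.49) = 0.008242 K/W
R_total = 1.722 K/W
Q = ΔT / R_total = 37 / 1.722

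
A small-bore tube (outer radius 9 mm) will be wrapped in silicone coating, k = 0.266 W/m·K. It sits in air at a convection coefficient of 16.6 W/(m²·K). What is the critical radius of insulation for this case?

r_cr ≈ 16 mm

For a cylinder r_cr = k/h = 0.266/16.6
r_cr = 16 mm; since the bare radius (9 mm) is below r_cr, adding a thin layer of insulation will *increase* heat loss.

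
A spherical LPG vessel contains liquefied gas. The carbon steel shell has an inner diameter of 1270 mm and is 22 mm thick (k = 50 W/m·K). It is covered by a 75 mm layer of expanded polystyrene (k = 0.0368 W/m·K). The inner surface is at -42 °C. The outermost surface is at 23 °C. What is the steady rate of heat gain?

Radial (spherical) resistances in series:
R_carbon steel shell = (1/0.635 − 1/0.657)/(4π×50) = 8.393×10^-5 K/W
R_expanded polystyrene = (1/0.657 − 1/0.732)/(4π×0.0368) = 0.3372 K/W
R_total = 0.3373 K/W
Q = ΔT/R_total = 65/0.3373

Q ≈ 193 W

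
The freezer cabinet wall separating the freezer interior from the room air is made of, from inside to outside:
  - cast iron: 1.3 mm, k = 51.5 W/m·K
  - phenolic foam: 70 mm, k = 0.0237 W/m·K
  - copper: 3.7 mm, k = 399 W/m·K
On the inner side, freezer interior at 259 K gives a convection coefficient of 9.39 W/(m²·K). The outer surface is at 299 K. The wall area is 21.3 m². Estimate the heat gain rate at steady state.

Using the resistance-network approach (series):
R_inner film = 1/(h_i·A) = 1/(9.39×21.3) = 0.005 K/W
R_cast iron = L/(kA) = 0.0013/(51.5×21.3) = 1.185×10^-6 K/W
R_phenolic foam = L/(kA) = 0.07/(0.0237×21.3) = 0.1387 K/W
R_copper = L/(kA) = 0.0037/(399×21.3) = 4.354×10^-7 K/W
R_total = 0.1437 K/W
Q = ΔT / R_total = 40 / 0.1437

Q ≈ 278 W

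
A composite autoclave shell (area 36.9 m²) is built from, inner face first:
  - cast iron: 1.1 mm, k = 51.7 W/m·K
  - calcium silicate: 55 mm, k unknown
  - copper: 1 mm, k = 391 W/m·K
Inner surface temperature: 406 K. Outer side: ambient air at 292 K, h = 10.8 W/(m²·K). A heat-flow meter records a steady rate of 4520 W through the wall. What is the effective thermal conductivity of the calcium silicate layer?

k ≈ 0.0656 W/(m·K)

Using the resistance-network approach (series):
R_cast iron = L/(kA) = 0.0011/(51.7×36.9) = 5.766×10^-7 K/W
R_copper = L/(kA) = 0.001/(391×36.9) = 6.931×10^-8 K/W
R_outer film = 1/(h_o·A) = 1/(10.8×36.9) = 0.002509 K/W
Sum of known resistances R_other = 0.00251 K/W
Total R = ΔT/Q = 114/4520 = 0.02522 K/W
R_calcium silicate = R_total − R_other = 0.02271 K/W
k = L/(R·A) = 0.055/(0.02271×36.9)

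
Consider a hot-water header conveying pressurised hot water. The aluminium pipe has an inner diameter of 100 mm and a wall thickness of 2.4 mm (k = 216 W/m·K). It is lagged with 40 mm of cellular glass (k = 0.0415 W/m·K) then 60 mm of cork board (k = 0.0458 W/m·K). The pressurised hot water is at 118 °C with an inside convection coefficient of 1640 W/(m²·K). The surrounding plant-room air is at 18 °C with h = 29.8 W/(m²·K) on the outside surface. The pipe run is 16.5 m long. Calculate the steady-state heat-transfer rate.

Q ≈ 418 W

Radial resistances (cylindrical: R_cond = ln(r_o/r_i)/(2πkL), R_conv = 1/(h·2πrL)):
R_inner film = 1/(h_i·2πr₁L) = 1/(1640×2π×0.05×16.5) = 1.176×10^-4 K/W
R_aluminium pipe wall = ln(52.4/50)/(2π×216×16.5) = 2.094×10^-6 K/W
R_cellular glass = ln(92.4/52.4)/(2π×0.0415×16.5) = 0.1318 K/W
R_cork board = ln(152.4/92.4)/(2π×0.0458×16.5) = 0.1054 K/W
R_outer film = 1/(h_o·2πr_oL) = 1/(29.8×2π×0.1524×16.5) = 0.002124 K/W
R_total = 0.2395 K/W
Q = ΔT/R_total = 100/0.2395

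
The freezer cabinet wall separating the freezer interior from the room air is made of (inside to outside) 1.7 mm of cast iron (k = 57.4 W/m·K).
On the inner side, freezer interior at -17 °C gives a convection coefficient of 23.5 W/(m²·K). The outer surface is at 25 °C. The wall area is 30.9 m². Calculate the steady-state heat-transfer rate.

Series thermal resistances:
R_inner film = 1/(h_i·A) = 1/(23.5×30.9) = 0.001377 K/W
R_cast iron = L/(kA) = 0.0017/(57.4×30.9) = 9.585×10^-7 K/W
R_total = 0.001378 K/W
Q = ΔT / R_total = 42 / 0.001378

Q ≈ 30500 W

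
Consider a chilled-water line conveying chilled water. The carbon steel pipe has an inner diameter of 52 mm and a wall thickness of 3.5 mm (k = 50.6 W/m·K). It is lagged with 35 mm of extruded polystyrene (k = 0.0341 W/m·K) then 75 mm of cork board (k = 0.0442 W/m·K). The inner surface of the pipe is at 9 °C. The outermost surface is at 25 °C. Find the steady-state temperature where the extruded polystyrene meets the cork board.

T ≈ 18.1 °C

Cylindrical conduction, so R = ln(r₂/r₁)/(2πkL) per layer, in series:
R_carbon steel pipe wall = ln(29.5/26)/(2π×50.6×1) = 3.972×10^-4 K/W
R_extruded polystyrene = ln(64.5/29.5)/(2π×0.0341×1) = 3.651 K/W
R_cork board = ln(139.5/64.5)/(2π×0.0442×1) = 2.778 K/W
R_total = 6.429 K/W
Q = ΔT/R_total = 16/6.429
Q = 2.49 W/m
T_interface = T_inner + Q·ΣR(inner→interface) = 9 + 2.49×3.652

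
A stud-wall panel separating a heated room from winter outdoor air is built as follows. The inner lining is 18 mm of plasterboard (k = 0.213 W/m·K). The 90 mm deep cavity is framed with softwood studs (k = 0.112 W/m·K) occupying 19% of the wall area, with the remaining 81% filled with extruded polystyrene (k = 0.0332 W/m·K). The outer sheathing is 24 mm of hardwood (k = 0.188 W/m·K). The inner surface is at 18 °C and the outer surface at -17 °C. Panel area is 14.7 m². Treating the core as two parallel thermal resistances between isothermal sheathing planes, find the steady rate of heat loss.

Sheathing layers in series; stud and cavity paths in parallel between them.
R_inner = 0.018/(0.213×14.7) = 0.005749 K/W
R_stud  = 0.09/(0.112×0.19×14.7) = 0.2877 K/W
R_cav   = 0.09/(0.0332×0.81×14.7) = 0.2277 K/W
1/R_core = 1/R_stud + 1/R_cav → R_core = 0.1271 K/W
R_outer = 0.024/(0.188×14.7) = 0.008684 K/W
R_total = 0.1415 K/W
Q = ΔT/R_total = 35/0.1415

Q ≈ 247 W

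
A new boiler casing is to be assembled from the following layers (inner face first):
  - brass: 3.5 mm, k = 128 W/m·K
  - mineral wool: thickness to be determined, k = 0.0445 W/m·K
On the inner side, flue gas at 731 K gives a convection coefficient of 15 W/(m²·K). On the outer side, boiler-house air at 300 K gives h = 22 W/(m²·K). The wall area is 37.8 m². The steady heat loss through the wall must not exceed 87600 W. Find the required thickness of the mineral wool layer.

L ≈ 3.29 mm

Thermal resistances in series:
R_inner film = 1/(h_i·A) = 1/(15×37.8) = 0.001764 K/W
R_brass = L/(kA) = 0.0035/(128×37.8) = 7.234×10^-7 K/W
R_outer film = 1/(h_o·A) = 1/(22×37.8) = 0.001203 K/W
Sum of the known resistances R_other = 0.002967 K/W
Required total resistance R_tot = ΔT/Q_allow = 431/87600 = 0.00492 K/W
R_mineral wool = R_tot − R_other = 0.001953 K/W
L = R·k·A = 0.001953×0.0445×37.8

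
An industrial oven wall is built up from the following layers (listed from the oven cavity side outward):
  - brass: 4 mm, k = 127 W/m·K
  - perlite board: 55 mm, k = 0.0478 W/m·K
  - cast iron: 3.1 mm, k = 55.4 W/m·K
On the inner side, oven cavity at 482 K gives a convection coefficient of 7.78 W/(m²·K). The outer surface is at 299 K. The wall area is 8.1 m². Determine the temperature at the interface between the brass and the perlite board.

Using the resistance-network approach (series):
R_inner film = 1/(h_i·A) = 1/(7.78×8.1) = 0.01587 K/W
R_brass = L/(kA) = 0.004/(127×8.1) = 3.888×10^-6 K/W
R_perlite board = L/(kA) = 0.055/(0.0478×8.1) = 0.1421 K/W
R_cast iron = L/(kA) = 0.0031/(55.4×8.1) = 6.908×10^-6 K/W
R_total = 0.1579 K/W;  Q = ΔT/R_total = 183/0.1579 = 1159 W
T_interface = T_inner − Q·ΣR(inner→interface) = 482 − 1160×0.01587

T ≈ 464 K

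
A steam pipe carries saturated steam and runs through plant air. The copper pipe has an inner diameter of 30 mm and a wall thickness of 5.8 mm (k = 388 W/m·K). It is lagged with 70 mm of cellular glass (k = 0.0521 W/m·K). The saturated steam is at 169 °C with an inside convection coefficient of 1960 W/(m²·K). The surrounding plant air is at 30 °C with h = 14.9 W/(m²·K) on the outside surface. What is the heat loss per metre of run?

q′ ≈ 30.1 W/m

For a radial system each layer contributes R = ln(r_out/r_in)/(2πkL); films add R = 1/(hA).
R_inner film = 1/(h_i·2πr₁L) = 1/(1960×2π×0.015×1) = 0.005413 K/W
R_copper pipe wall = ln(20.8/15)/(2π×388×1) = 1.341×10^-4 K/W
R_cellular glass = ln(90.8/20.8)/(2π×0.0521×1) = 4.502 K/W
R_outer film = 1/(h_o·2πr_oL) = 1/(14.9×2π×0.0908×1) = 0.1176 K/W
R_total = 4.625 K/W
Q = ΔT/R_total = 139/4.625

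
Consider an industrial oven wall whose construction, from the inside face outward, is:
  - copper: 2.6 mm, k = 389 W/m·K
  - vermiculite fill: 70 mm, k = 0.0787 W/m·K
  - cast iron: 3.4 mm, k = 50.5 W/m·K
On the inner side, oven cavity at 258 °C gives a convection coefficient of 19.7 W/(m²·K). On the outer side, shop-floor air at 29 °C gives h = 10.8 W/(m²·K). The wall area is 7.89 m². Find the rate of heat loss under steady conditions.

Treating each layer as a thermal resistance in series:
R_inner film = 1/(h_i·A) = 1/(19.7×7.89) = 0.006434 K/W
R_copper = L/(kA) = 0.0026/(389×7.89) = 8.471×10^-7 K/W
R_vermiculite fill = L/(kA) = 0.07/(0.0787×7.89) = 0.1127 K/W
R_cast iron = L/(kA) = 0.0034/(50.5×7.89) = 8.533×10^-6 K/W
R_outer film = 1/(h_o·A) = 1/(10.8×7.89) = 0.01174 K/W
R_total = 0.1309 K/W
Q = ΔT / R_total = 229 / 0.1309

Q ≈ 1750 W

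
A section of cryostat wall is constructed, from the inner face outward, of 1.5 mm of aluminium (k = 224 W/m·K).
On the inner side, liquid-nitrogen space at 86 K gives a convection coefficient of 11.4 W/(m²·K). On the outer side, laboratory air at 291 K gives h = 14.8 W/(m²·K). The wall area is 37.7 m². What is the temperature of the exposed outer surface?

T ≈ 202 K

Treating each layer as a thermal resistance in series:
R_inner film = 1/(h_i·A) = 1/(11.4×37.7) = 0.002327 K/W
R_aluminium = L/(kA) = 0.0015/(224×37.7) = 1.776×10^-7 K/W
R_outer film = 1/(h_o·A) = 1/(14.8×37.7) = 0.001792 K/W
R_total = 0.004119 K/W;  Q = ΔT/R_total = 205/0.004119 = 49770 W
T_interface = T_inner + Q·ΣR(inner→interface) = 86 + 49800×0.002327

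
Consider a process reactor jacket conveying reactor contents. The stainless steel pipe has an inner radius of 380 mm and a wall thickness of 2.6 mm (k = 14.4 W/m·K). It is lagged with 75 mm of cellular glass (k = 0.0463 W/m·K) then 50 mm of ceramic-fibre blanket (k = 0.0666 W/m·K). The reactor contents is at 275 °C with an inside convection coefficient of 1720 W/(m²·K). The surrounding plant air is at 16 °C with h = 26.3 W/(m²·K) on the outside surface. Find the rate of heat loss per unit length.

Cylindrical conduction, so R = ln(r₂/r₁)/(2πkL) per layer, in series:
R_inner film = 1/(h_i·2πr₁L) = 1/(1720×2π×0.38×1) = 2.435×10^-4 K/W
R_stainless steel pipe wall = ln(382.6/380)/(2π×14.4×1) = 7.536×10^-5 K/W
R_cellular glass = ln(457.6/382.6)/(2π×0.0463×1) = 0.6153 K/W
R_ceramic-fibre blanket = ln(507.6/457.6)/(2π×0.0666×1) = 0.2478 K/W
R_outer film = 1/(h_o·2πr_oL) = 1/(26.3×2π×0.5076×1) = 0.01192 K/W
R_total = 0.8754 K/W
Q = ΔT/R_total = 259/0.8754

q′ ≈ 296 W/m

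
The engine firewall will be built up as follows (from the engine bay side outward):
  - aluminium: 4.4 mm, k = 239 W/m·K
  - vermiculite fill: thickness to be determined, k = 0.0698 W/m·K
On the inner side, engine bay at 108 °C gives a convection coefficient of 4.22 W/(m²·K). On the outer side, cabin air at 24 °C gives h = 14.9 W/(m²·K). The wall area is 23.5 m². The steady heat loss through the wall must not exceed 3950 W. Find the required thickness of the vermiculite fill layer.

Using the resistance-network approach (series):
R_inner film = 1/(h_i·A) = 1/(4.22×23.5) = 0.01008 K/W
R_aluminium = L/(kA) = 0.0044/(239×23.5) = 7.834×10^-7 K/W
R_outer film = 1/(h_o·A) = 1/(14.9×23.5) = 0.002856 K/W
Sum of the known resistances R_other = 0.01294 K/W
Required total resistance R_tot = ΔT/Q_allow = 84/3950 = 0.02127 K/W
R_vermiculite fill = R_tot − R_other = 0.008325 K/W
L = R·k·A = 0.008325×0.0698×23.5

L ≈ 13.7 mm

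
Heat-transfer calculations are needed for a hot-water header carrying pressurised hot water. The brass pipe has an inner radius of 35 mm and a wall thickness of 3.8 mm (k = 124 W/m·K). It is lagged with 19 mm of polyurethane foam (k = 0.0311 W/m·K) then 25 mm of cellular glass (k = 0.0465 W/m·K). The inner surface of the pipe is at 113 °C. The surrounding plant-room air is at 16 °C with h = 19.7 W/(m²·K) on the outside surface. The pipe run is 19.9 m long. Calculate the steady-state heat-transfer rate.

Q ≈ 573 W

Per-layer cylindrical resistances, series-summed:
R_brass pipe wall = ln(38.8/35)/(2π×124×19.9) = 6.648×10^-6 K/W
R_polyurethane foam = ln(57.8/38.8)/(2π×0.0311×19.9) = 0.1025 K/W
R_cellular glass = ln(82.8/57.8)/(2π×0.0465×19.9) = 0.06182 K/W
R_outer film = 1/(h_o·2πr_oL) = 1/(19.7×2π×0.0828×19.9) = 0.004903 K/W
R_total = 0.1692 K/W
Q = ΔT/R_total = 97/0.1692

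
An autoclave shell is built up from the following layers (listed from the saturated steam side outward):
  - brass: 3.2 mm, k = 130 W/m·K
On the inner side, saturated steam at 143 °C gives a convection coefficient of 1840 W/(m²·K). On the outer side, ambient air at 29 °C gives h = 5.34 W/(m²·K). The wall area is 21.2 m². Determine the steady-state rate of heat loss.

Q ≈ 12900 W

Treating each layer as a thermal resistance in series:
R_inner film = 1/(h_i·A) = 1/(1840×21.2) = 2.564×10^-5 K/W
R_brass = L/(kA) = 0.0032/(130×21.2) = 1.161×10^-6 K/W
R_outer film = 1/(h_o·A) = 1/(5.34×21.2) = 0.008833 K/W
R_total = 0.00886 K/W
Q = ΔT / R_total = 114 / 0.00886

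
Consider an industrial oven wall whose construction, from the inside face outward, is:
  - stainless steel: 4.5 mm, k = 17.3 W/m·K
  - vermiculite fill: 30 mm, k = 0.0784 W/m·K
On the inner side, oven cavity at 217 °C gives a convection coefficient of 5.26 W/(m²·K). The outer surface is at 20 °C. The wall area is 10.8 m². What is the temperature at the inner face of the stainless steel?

T ≈ 152 °C

Thermal resistances in series:
R_inner film = 1/(h_i·A) = 1/(5.26×10.8) = 0.0176 K/W
R_stainless steel = L/(kA) = 0.0045/(17.3×10.8) = 2.408×10^-5 K/W
R_vermiculite fill = L/(kA) = 0.03/(0.0784×10.8) = 0.03543 K/W
R_total = 0.05306 K/W;  Q = ΔT/R_total = 197/0.05306 = 3713 W
T_interface = T_inner − Q·ΣR(inner→interface) = 217 − 3710×0.0176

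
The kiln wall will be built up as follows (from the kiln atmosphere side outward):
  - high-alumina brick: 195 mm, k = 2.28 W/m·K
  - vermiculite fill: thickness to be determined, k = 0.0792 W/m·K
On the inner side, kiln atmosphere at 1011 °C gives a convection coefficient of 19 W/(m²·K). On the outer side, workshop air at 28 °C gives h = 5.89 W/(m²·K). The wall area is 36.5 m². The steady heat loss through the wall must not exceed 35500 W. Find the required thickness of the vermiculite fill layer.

L ≈ 55.7 mm

Series thermal resistances:
R_inner film = 1/(h_i·A) = 1/(19×36.5) = 0.001442 K/W
R_high-alumina brick = L/(kA) = 0.195/(2.28×36.5) = 0.002343 K/W
R_outer film = 1/(h_o·A) = 1/(5.89×36.5) = 0.004651 K/W
Sum of the known resistances R_other = 0.008437 K/W
Required total resistance R_tot = ΔT/Q_allow = 983/35500 = 0.02769 K/W
R_vermiculite fill = R_tot − R_other = 0.01925 K/W
L = R·k·A = 0.01925×0.0792×36.5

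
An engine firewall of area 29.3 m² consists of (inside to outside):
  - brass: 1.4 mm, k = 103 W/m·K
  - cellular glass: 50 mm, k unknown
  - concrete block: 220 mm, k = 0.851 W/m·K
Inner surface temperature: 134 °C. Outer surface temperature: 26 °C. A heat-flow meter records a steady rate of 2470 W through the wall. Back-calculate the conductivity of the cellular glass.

k ≈ 0.0489 W/(m·K)

Using the resistance-network approach (series):
R_brass = L/(kA) = 0.0014/(103×29.3) = 4.639×10^-7 K/W
R_concrete block = L/(kA) = 0.22/(0.851×29.3) = 0.008823 K/W
Sum of known resistances R_other = 0.008824 K/W
Total R = ΔT/Q = 108/2470 = 0.04372 K/W
R_cellular glass = R_total − R_other = 0.0349 K/W
k = L/(R·A) = 0.05/(0.0349×29.3)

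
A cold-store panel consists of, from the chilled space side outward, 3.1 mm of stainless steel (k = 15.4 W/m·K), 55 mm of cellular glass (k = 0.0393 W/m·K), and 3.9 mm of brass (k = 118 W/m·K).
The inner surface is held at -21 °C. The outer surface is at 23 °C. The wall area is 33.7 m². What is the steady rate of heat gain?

Q ≈ 1060 W

Series thermal resistances:
R_stainless steel = L/(kA) = 0.0031/(15.4×33.7) = 5.973×10^-6 K/W
R_cellular glass = L/(kA) = 0.055/(0.0393×33.7) = 0.04153 K/W
R_brass = L/(kA) = 0.0039/(118×33.7) = 9.807×10^-7 K/W
R_total = 0.04153 K/W
Q = ΔT / R_total = 44 / 0.04153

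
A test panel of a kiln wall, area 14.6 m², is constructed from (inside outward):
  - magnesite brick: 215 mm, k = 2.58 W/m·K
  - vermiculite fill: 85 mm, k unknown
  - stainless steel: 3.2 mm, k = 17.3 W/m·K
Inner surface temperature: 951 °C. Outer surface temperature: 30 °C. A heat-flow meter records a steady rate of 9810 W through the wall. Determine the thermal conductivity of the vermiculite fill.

Series thermal resistances:
R_magnesite brick = L/(kA) = 0.215/(2.58×14.6) = 0.005708 K/W
R_stainless steel = L/(kA) = 0.0032/(17.3×14.6) = 1.267×10^-5 K/W
Sum of known resistances R_other = 0.00572 K/W
Total R = ΔT/Q = 921/9810 = 0.09388 K/W
R_vermiculite fill = R_total − R_other = 0.08816 K/W
k = L/(R·A) = 0.085/(0.08816×14.6)

k ≈ 0.066 W/(m·K)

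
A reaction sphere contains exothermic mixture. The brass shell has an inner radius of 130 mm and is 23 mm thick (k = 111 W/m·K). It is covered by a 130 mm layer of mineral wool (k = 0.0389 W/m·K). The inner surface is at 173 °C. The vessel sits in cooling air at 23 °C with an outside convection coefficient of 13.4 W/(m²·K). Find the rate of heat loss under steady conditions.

Q ≈ 24.1 W

Spherical conduction: R = (1/r_in − 1/r_out)/(4πk) per layer; series-sum.
R_brass shell = (1/0.13 − 1/0.153)/(4π×111) = 8.29×10^-4 K/W
R_mineral wool = (1/0.153 − 1/0.283)/(4π×0.0389) = 6.142 K/W
R_outer film = 1/(h·4πr_o²) = 1/(13.4×4π×0.283²) = 0.07415 K/W
R_total = 6.217 K/W
Q = ΔT/R_total = 150/6.217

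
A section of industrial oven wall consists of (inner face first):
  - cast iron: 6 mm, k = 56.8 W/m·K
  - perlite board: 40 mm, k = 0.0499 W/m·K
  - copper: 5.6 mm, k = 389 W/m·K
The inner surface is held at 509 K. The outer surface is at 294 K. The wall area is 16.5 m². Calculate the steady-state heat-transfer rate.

Q ≈ 4420 W

Using the resistance-network approach (series):
R_cast iron = L/(kA) = 0.006/(56.8×16.5) = 6.402×10^-6 K/W
R_perlite board = L/(kA) = 0.04/(0.0499×16.5) = 0.04858 K/W
R_copper = L/(kA) = 0.0056/(389×16.5) = 8.725×10^-7 K/W
R_total = 0.04859 K/W
Q = ΔT / R_total = 215 / 0.04859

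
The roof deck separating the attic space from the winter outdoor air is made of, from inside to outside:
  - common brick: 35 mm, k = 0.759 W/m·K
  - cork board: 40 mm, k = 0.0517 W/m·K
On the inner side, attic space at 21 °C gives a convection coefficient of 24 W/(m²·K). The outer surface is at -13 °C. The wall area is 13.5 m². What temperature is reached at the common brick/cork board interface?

Using the resistance-network approach (series):
R_inner film = 1/(h_i·A) = 1/(24×13.5) = 0.003086 K/W
R_common brick = L/(kA) = 0.035/(0.759×13.5) = 0.003416 K/W
R_cork board = L/(kA) = 0.04/(0.0517×13.5) = 0.05731 K/W
R_total = 0.06381 K/W;  Q = ΔT/R_total = 34/0.06381 = 532.8 W
T_interface = T_inner − Q·ΣR(inner→interface) = 21 − 533×0.006502

T ≈ 17.5 °C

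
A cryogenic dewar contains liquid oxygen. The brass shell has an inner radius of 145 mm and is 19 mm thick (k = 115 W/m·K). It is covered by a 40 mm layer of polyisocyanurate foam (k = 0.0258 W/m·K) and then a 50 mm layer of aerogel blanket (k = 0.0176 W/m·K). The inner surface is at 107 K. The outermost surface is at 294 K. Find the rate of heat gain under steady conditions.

Spherical conduction: R = (1/r_in − 1/r_out)/(4πk) per layer; series-sum.
R_brass shell = (1/0.145 − 1/0.164)/(4π×115) = 5.529×10^-4 K/W
R_polyisocyanurate foam = (1/0.164 − 1/0.204)/(4π×0.0258) = 3.688 K/W
R_aerogel blanket = (1/0.204 − 1/0.254)/(4π×0.0176) = 4.363 K/W
R_total = 8.051 K/W
Q = ΔT/R_total = 187/8.051

Q ≈ 23.2 W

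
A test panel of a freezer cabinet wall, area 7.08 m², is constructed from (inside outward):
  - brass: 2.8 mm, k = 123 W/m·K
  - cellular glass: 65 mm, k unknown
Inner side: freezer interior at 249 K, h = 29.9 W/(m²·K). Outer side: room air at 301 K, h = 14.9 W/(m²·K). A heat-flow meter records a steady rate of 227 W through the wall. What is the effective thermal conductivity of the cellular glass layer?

k ≈ 0.0427 W/(m·K)

Using the resistance-network approach (series):
R_inner film = 1/(h_i·A) = 1/(29.9×7.08) = 0.004724 K/W
R_brass = L/(kA) = 0.0028/(123×7.08) = 3.215×10^-6 K/W
R_outer film = 1/(h_o·A) = 1/(14.9×7.08) = 0.009479 K/W
Sum of known resistances R_other = 0.01421 K/W
Total R = ΔT/Q = 52/227 = 0.2291 K/W
R_cellular glass = R_total − R_other = 0.2149 K/W
k = L/(R·A) = 0.065/(0.2149×7.08)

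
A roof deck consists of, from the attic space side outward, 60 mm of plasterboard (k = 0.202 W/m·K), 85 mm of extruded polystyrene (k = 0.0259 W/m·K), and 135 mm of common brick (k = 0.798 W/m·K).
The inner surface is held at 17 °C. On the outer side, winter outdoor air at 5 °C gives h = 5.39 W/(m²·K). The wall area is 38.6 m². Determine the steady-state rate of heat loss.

Model the wall as resistances in series:
R_plasterboard = L/(kA) = 0.06/(0.202×38.6) = 0.007695 K/W
R_extruded polystyrene = L/(kA) = 0.085/(0.0259×38.6) = 0.08502 K/W
R_common brick = L/(kA) = 0.135/(0.798×38.6) = 0.004383 K/W
R_outer film = 1/(h_o·A) = 1/(5.39×38.6) = 0.004806 K/W
R_total = 0.1019 K/W
Q = ΔT / R_total = 12 / 0.1019

Q ≈ 118 W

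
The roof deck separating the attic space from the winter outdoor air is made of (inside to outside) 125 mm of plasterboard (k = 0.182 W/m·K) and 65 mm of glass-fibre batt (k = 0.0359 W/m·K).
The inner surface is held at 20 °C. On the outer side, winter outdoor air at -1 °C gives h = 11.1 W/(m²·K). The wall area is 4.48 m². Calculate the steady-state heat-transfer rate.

Q ≈ 36.4 W

Series thermal resistances:
R_plasterboard = L/(kA) = 0.125/(0.182×4.48) = 0.1533 K/W
R_glass-fibre batt = L/(kA) = 0.065/(0.0359×4.48) = 0.4041 K/W
R_outer film = 1/(h_o·A) = 1/(11.1×4.48) = 0.02011 K/W
R_total = 0.5776 K/W
Q = ΔT / R_total = 21 / 0.5776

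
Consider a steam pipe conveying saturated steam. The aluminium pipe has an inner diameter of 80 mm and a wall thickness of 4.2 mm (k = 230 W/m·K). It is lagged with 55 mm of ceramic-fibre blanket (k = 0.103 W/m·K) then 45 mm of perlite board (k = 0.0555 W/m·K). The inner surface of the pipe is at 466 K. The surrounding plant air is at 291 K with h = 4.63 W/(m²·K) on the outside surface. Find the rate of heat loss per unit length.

Per-layer cylindrical resistances, series-summed:
R_aluminium pipe wall = ln(44.2/40)/(2π×230×1) = 6.909×10^-5 K/W
R_ceramic-fibre blanket = ln(99.2/44.2)/(2π×0.103×1) = 1.249 K/W
R_perlite board = ln(144.2/99.2)/(2π×0.0555×1) = 1.073 K/W
R_outer film = 1/(h_o·2πr_oL) = 1/(4.63×2π×0.1442×1) = 0.2384 K/W
R_total = 2.56 K/W
Q = ΔT/R_total = 175/2.56

q′ ≈ 68.4 W/m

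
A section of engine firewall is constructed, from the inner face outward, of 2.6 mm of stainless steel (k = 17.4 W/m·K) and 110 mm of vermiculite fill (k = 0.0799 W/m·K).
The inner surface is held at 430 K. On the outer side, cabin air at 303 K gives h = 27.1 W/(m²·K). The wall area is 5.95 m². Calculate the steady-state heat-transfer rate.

Model the wall as resistances in series:
R_stainless steel = L/(kA) = 0.0026/(17.4×5.95) = 2.511×10^-5 K/W
R_vermiculite fill = L/(kA) = 0.11/(0.0799×5.95) = 0.2314 K/W
R_outer film = 1/(h_o·A) = 1/(27.1×5.95) = 0.006202 K/W
R_total = 0.2376 K/W
Q = ΔT / R_total = 127 / 0.2376

Q ≈ 534 W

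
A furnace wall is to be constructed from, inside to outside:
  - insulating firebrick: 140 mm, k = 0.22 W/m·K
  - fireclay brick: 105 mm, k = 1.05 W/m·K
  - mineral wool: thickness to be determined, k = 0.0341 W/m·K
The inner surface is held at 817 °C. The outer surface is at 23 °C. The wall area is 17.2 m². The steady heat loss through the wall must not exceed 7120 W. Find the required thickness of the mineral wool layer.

L ≈ 40.3 mm

Series thermal resistances:
R_insulating firebrick = L/(kA) = 0.14/(0.22×17.2) = 0.037 K/W
R_fireclay brick = L/(kA) = 0.105/(1.05×17.2) = 0.005814 K/W
Sum of the known resistances R_other = 0.04281 K/W
Required total resistance R_tot = ΔT/Q_allow = 794/7120 = 0.1115 K/W
R_mineral wool = R_tot − R_other = 0.06871 K/W
L = R·k·A = 0.06871×0.0341×17.2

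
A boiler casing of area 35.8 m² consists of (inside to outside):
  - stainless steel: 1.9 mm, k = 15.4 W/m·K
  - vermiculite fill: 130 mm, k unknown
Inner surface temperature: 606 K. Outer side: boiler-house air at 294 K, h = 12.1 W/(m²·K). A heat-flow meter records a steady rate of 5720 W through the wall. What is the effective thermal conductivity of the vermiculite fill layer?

k ≈ 0.0695 W/(m·K)

Series thermal resistances:
R_stainless steel = L/(kA) = 0.0019/(15.4×35.8) = 3.446×10^-6 K/W
R_outer film = 1/(h_o·A) = 1/(12.1×35.8) = 0.002309 K/W
Sum of known resistances R_other = 0.002312 K/W
Total R = ΔT/Q = 312/5720 = 0.05455 K/W
R_vermiculite fill = R_total − R_other = 0.05223 K/W
k = L/(R·A) = 0.13/(0.05223×35.8)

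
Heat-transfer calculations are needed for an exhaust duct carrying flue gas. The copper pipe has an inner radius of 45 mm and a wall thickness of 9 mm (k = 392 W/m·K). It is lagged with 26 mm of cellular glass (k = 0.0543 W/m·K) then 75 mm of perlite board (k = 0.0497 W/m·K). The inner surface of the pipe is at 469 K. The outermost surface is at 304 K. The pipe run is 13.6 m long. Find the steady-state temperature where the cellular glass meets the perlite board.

T ≈ 411 K

Treating each annulus and film as a series resistance:
R_copper pipe wall = ln(54/45)/(2π×392×13.6) = 5.443×10^-6 K/W
R_cellular glass = ln(80/54)/(2π×0.0543×13.6) = 0.08471 K/W
R_perlite board = ln(155/80)/(2π×0.0497×13.6) = 0.1557 K/W
R_total = 0.2404 K/W
Q = ΔT/R_total = 165/0.2404
Q = 686 W
T_interface = T_inner − Q·ΣR(inner→interface) = 469 − 686×0.08471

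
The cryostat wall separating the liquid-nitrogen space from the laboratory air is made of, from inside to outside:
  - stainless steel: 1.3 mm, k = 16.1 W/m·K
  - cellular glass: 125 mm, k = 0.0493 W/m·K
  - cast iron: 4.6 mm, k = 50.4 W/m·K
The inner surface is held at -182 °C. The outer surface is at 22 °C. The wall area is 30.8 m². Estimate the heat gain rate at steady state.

Model the wall as resistances in series:
R_stainless steel = L/(kA) = 0.0013/(16.1×30.8) = 2.622×10^-6 K/W
R_cellular glass = L/(kA) = 0.125/(0.0493×30.8) = 0.08232 K/W
R_cast iron = L/(kA) = 0.0046/(50.4×30.8) = 2.963×10^-6 K/W
R_total = 0.08233 K/W
Q = ΔT / R_total = 204 / 0.08233

Q ≈ 2480 W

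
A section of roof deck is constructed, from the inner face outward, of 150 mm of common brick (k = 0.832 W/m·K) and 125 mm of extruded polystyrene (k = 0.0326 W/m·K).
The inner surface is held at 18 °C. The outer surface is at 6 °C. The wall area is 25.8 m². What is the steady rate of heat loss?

Using the resistance-network approach (series):
R_common brick = L/(kA) = 0.15/(0.832×25.8) = 0.006988 K/W
R_extruded polystyrene = L/(kA) = 0.125/(0.0326×25.8) = 0.1486 K/W
R_total = 0.1556 K/W
Q = ΔT / R_total = 12 / 0.1556

Q ≈ 77.1 W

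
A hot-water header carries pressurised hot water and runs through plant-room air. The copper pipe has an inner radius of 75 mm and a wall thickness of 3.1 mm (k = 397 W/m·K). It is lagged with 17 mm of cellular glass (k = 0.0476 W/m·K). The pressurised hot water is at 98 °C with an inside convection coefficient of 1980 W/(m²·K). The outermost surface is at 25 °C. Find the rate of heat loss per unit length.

q′ ≈ 111 W/m

Per-layer cylindrical resistances, series-summed:
R_inner film = 1/(h_i·2πr₁L) = 1/(1980×2π×0.075×1) = 0.001072 K/W
R_copper pipe wall = ln(78.1/75)/(2π×397×1) = 1.624×10^-5 K/W
R_cellular glass = ln(95.1/78.1)/(2π×0.0476×1) = 0.6585 K/W
R_total = 0.6596 K/W
Q = ΔT/R_total = 73/0.6596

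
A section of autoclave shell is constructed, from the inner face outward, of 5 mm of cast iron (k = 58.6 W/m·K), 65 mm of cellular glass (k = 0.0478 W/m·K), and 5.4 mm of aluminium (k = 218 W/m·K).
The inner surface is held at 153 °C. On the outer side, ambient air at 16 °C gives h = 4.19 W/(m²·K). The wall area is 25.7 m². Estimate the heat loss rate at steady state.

Series thermal resistances:
R_cast iron = L/(kA) = 0.005/(58.6×25.7) = 3.32×10^-6 K/W
R_cellular glass = L/(kA) = 0.065/(0.0478×25.7) = 0.05291 K/W
R_aluminium = L/(kA) = 0.0054/(218×25.7) = 9.638×10^-7 K/W
R_outer film = 1/(h_o·A) = 1/(4.19×25.7) = 0.009287 K/W
R_total = 0.0622 K/W
Q = ΔT / R_total = 137 / 0.0622

Q ≈ 2200 W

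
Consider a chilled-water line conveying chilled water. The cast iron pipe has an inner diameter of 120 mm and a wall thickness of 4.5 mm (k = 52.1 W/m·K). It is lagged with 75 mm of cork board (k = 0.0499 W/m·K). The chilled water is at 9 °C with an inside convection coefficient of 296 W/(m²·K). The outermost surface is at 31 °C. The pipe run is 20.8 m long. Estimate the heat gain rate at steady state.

Q ≈ 185 W

Cylindrical conduction, so R = ln(r₂/r₁)/(2πkL) per layer, in series:
R_inner film = 1/(h_i·2πr₁L) = 1/(296×2π×0.06×20.8) = 4.308×10^-4 K/W
R_cast iron pipe wall = ln(64.5/60)/(2π×52.1×20.8) = 1.062×10^-5 K/W
R_cork board = ln(139.5/64.5)/(2π×0.0499×20.8) = 0.1183 K/W
R_total = 0.1187 K/W
Q = ΔT/R_total = 22/0.1187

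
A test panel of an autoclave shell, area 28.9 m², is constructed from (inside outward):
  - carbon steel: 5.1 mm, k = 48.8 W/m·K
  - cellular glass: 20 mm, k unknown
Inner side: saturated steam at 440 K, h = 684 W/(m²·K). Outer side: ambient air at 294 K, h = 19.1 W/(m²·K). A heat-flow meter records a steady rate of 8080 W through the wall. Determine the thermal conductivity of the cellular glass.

k ≈ 0.0427 W/(m·K)

Model the wall as resistances in series:
R_inner film = 1/(h_i·A) = 1/(684×28.9) = 5.059×10^-5 K/W
R_carbon steel = L/(kA) = 0.0051/(48.8×28.9) = 3.616×10^-6 K/W
R_outer film = 1/(h_o·A) = 1/(19.1×28.9) = 0.001812 K/W
Sum of known resistances R_other = 0.001866 K/W
Total R = ΔT/Q = 146/8080 = 0.01807 K/W
R_cellular glass = R_total − R_other = 0.0162 K/W
k = L/(R·A) = 0.02/(0.0162×28.9)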